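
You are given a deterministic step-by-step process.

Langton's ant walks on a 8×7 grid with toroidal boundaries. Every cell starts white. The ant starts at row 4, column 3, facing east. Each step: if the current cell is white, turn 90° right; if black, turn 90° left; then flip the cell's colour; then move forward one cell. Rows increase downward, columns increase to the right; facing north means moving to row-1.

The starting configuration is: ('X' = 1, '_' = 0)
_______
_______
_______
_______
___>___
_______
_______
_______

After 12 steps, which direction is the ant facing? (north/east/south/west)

gen 0: _______
_______
_______
_______
___>___
_______
_______
_______
gen 1: _______
_______
_______
_______
___X___
___v___
_______
_______
gen 2: _______
_______
_______
_______
___X___
__<X___
_______
_______
gen 3: _______
_______
_______
_______
__^X___
__XX___
_______
_______
gen 4: _______
_______
_______
_______
__X>___
__XX___
_______
_______
gen 5: _______
_______
_______
___^___
__X____
__XX___
_______
_______
gen 6: _______
_______
_______
___X>__
__X____
__XX___
_______
_______
gen 7: _______
_______
_______
___XX__
__X_v__
__XX___
_______
_______
gen 8: _______
_______
_______
___XX__
__X<X__
__XX___
_______
_______
gen 9: _______
_______
_______
___^X__
__XXX__
__XX___
_______
_______
gen 10: _______
_______
_______
__<_X__
__XXX__
__XX___
_______
_______
gen 11: _______
_______
__^____
__X_X__
__XXX__
__XX___
_______
_______
gen 12: _______
_______
__X>___
__X_X__
__XXX__
__XX___
_______
_______

east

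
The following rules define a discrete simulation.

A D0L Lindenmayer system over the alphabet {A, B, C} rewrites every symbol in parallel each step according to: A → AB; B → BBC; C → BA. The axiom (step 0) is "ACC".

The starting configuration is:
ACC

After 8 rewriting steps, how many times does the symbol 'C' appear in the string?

1131

step 0: ACC
step 1: ABBABA
step 2: ABBBCBBCABBBCAB
step 3: ABBBCBBCBBCBABBCBBCBAABBBCBBCBBCBAABBBC
step 4: ABBBCBBCBBCBABBCBBCBABBCBBCBABBCABBBCBBCBABBCBBCBABBCABABBBCBBCBBCBABBCBBCBABBCBBCBABBCABABBBCBBCBBCBA
step 5: ABBBCBBCBBCBABBCBBCBABBCBBCBABBCABBBCBBCBABBCBBCBABBCABBBC…CBBCBABBCABBBCBBCBAABBBCABBBCBBCBBCBABBCBBCBABBCBBCBABBCAB  (len 267)
step 6: ABBBCBBCBBCBABBCBBCBABBCBBCBABBCABBBCBBCBABBCBBCBABBCABBBC…CABBBCBBCBABBCBBCBABBCABBBCBBCBABBCBBCBABBCABBBCBBCBAABBBC  (len 699)
step 7: ABBBCBBCBBCBABBCBBCBABBCBBCBABBCABBBCBBCBABBCBBCBABBCABBBC…CBBCBABBCABBBCBBCBAABBBCBBCBBCBABBCBBCBABBCABABBBCBBCBBCBA  (len 1830)
step 8: ABBBCBBCBBCBABBCBBCBABBCBBCBABBCABBBCBBCBABBCBBCBABBCABBBC…CBBCBABBCABBBCBBCBAABBBCABBBCBBCBBCBABBCBBCBABBCBBCBABBCAB  (len 4791)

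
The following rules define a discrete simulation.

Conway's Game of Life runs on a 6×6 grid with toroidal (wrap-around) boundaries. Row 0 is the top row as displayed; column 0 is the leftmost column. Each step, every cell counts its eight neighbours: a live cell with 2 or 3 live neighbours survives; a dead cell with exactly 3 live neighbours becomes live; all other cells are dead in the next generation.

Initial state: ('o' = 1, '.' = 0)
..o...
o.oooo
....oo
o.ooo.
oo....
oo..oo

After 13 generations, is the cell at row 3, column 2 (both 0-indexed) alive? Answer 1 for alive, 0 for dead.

1

[0] ..o...
o.oooo
....oo
o.ooo.
oo....
oo..oo
[1] ..o...
ooo...
......
o.ooo.
......
..o..o
[2] o.oo..
.oo...
o....o
...o..
.oo.oo
......
[3] ..oo..
..oo.o
ooo...
.ooo..
..ooo.
o...oo
[4] ooo...
o...o.
o...o.
o...o.
o.....
.o...o
[5] ..o...
o..o..
oo.oo.
oo....
oo....
..o..o
[6] .ooo..
o..ooo
...oo.
......
..o..o
o.o...
[7] ......
oo...o
...o..
...oo.
.o....
o.....
[8] .o...o
o.....
o.oo.o
..ooo.
......
......
[9] o.....
..o.o.
o.o..o
.oo.oo
...o..
......
[10] ......
o..o..
o.o...
.oo.oo
..ooo.
......
[11] ......
.o....
o.o.o.
o...oo
.oo.oo
...o..
[12] ......
.o....
o..oo.
..o...
.oo...
..ooo.
[13] ..oo..
......
.ooo..
..o...
.o....
.ooo..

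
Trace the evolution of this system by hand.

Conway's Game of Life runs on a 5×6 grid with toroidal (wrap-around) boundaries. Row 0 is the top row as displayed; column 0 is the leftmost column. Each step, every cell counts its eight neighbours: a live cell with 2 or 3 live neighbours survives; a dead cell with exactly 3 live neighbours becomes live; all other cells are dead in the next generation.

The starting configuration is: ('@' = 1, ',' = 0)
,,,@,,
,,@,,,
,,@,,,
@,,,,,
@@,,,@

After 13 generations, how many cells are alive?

step 0: ,,,@,,
,,@,,,
,,@,,,
@,,,,,
@@,,,@
step 1: @@@,,,
,,@@,,
,@,,,,
@,,,,@
@@,,,@
step 2: ,,,@,@
@,,@,,
@@@,,,
,,,,,@
,,@,,,
step 3: ,,@@@,
@,,@@@
@@@,,@
@,@,,,
,,,,@,
step 4: ,,@,,,
,,,,,,
,,@,,,
@,@@,,
,@@,@@
step 5: ,@@@,,
,,,,,,
,@@@,,
@,,,@@
@,,,@@
step 6: @@@@@@
,,,,,,
@@@@@@
,,@,,,
,,@,,,
step 7: @@@@@@
,,,,,,
@@@@@@
@,,,@@
@,,,@@
step 8: ,@@@,,
,,,,,,
,@@@,,
,,@,,,
,,@,,,
step 9: ,@@@,,
,,,,,,
,@@@,,
,,,,,,
,,,,,,
step 10: ,,@,,,
,,,,,,
,,@,,,
,,@,,,
,,@,,,
step 11: ,,,,,,
,,,,,,
,,,,,,
,@@@,,
,@@@,,
step 12: ,,@,,,
,,,,,,
,,@,,,
,@,@,,
,@,@,,
step 13: ,,@,,,
,,,,,,
,,@,,,
,@,@,,
,@,@,,

6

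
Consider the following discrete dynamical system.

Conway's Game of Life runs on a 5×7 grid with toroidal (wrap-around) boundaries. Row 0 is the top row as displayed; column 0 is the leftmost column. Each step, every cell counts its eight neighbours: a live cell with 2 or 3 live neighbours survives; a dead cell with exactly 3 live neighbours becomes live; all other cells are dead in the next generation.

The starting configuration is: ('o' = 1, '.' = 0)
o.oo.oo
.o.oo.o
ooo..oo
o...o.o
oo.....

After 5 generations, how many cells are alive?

0) o.oo.oo
.o.oo.o
ooo..oo
o...o.o
oo.....
1) ...o.o.
.......
..o....
..o....
..ooo..
2) ..oo...
.......
.......
.oo....
..o.o..
3) ..oo...
.......
.......
.ooo...
.......
4) .......
.......
..o....
..o....
.o.....
5) .......
.......
.......
.oo....
.......

2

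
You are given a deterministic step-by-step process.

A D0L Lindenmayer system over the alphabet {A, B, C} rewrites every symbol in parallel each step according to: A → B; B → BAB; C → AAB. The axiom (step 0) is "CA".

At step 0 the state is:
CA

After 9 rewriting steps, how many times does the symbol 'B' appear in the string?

2786

0) CA
1) AABB
2) BBBABBAB
3) BABBABBABBBABBABBBAB
4) BABBBABBABBBABBABBBABBABBABBBABBABBBABBABBABBBAB
5) BABBBABBABBABBBABBABBBABBABBABBBABBABBBABBABBABBBABBABBBABBABBBABBABBABBBABBABBBABBABBABBBABBABBBABBABBBABBABBABBBAB
6) BABBBABBABBABBBABBABBBABBABBBABBABBABBBABBABBBABBABBABBBAB…BABBBABBABBABBBABBABBBABBABBABBBABBABBBABBABBBABBABBABBBAB  (len 280)
7) BABBBABBABBABBBABBABBBABBABBBABBABBABBBABBABBBABBABBABBBAB…BABBBABBABBABBBABBABBBABBABBABBBABBABBBABBABBBABBABBABBBAB  (len 676)
8) BABBBABBABBABBBABBABBBABBABBBABBABBABBBABBABBBABBABBABBBAB…BABBBABBABBABBBABBABBBABBABBABBBABBABBBABBABBBABBABBABBBAB  (len 1632)
9) BABBBABBABBABBBABBABBBABBABBBABBABBABBBABBABBBABBABBABBBAB…BABBBABBABBABBBABBABBBABBABBABBBABBABBBABBABBBABBABBABBBAB  (len 3940)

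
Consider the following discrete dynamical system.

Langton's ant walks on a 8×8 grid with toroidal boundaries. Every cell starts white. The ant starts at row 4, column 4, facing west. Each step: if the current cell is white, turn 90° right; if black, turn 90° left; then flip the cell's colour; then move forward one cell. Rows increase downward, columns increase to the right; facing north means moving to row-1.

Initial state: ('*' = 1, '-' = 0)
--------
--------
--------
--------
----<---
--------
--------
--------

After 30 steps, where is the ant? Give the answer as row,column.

k=0  --------
--------
--------
--------
----<---
--------
--------
--------
k=1  --------
--------
--------
----^---
----*---
--------
--------
--------
k=2  --------
--------
--------
----*>--
----*---
--------
--------
--------
k=3  --------
--------
--------
----**--
----*v--
--------
--------
--------
k=4  --------
--------
--------
----**--
----<*--
--------
--------
--------
k=5  --------
--------
--------
----**--
-----*--
----v---
--------
--------
k=6  --------
--------
--------
----**--
-----*--
---<*---
--------
--------
k=7  --------
--------
--------
----**--
---^-*--
---**---
--------
--------
k=8  --------
--------
--------
----**--
---*>*--
---**---
--------
--------
k=9  --------
--------
--------
----**--
---***--
---*v---
--------
--------
k=10  --------
--------
--------
----**--
---***--
---*->--
--------
--------
k=11  --------
--------
--------
----**--
---***--
---*-*--
-----v--
--------
k=12  --------
--------
--------
----**--
---***--
---*-*--
----<*--
--------
k=13  --------
--------
--------
----**--
---***--
---*^*--
----**--
--------
k=14  --------
--------
--------
----**--
---***--
---**>--
----**--
--------
k=15  --------
--------
--------
----**--
---**^--
---**---
----**--
--------
k=16  --------
--------
--------
----**--
---*<---
---**---
----**--
--------
k=17  --------
--------
--------
----**--
---*----
---*v---
----**--
--------
k=18  --------
--------
--------
----**--
---*----
---*->--
----**--
--------
k=19  --------
--------
--------
----**--
---*----
---*-*--
----*v--
--------
k=20  --------
--------
--------
----**--
---*----
---*-*--
----*->-
--------
k=21  --------
--------
--------
----**--
---*----
---*-*--
----*-*-
------v-
k=22  --------
--------
--------
----**--
---*----
---*-*--
----*-*-
-----<*-
k=23  --------
--------
--------
----**--
---*----
---*-*--
----*^*-
-----**-
k=24  --------
--------
--------
----**--
---*----
---*-*--
----**>-
-----**-
k=25  --------
--------
--------
----**--
---*----
---*-*^-
----**--
-----**-
k=26  --------
--------
--------
----**--
---*----
---*-**>
----**--
-----**-
k=27  --------
--------
--------
----**--
---*----
---*-***
----**-v
-----**-
k=28  --------
--------
--------
----**--
---*----
---*-***
----**<*
-----**-
k=29  --------
--------
--------
----**--
---*----
---*-*^*
----****
-----**-
k=30  --------
--------
--------
----**--
---*----
---*-<-*
----****
-----**-

5,5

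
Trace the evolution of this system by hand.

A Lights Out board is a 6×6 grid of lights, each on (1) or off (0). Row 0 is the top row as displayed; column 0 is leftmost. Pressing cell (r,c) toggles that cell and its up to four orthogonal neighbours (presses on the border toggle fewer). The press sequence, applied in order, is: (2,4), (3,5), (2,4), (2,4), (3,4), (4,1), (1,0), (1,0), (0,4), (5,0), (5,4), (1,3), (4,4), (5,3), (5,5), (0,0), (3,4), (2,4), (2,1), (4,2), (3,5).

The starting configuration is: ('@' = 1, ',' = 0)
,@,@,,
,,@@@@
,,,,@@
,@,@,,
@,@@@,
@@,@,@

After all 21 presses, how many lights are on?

0) ,@,@,,
,,@@@@
,,,,@@
,@,@,,
@,@@@,
@@,@,@
1) ,@,@,,
,,@@,@
,,,@,,
,@,@@,
@,@@@,
@@,@,@
2) ,@,@,,
,,@@,@
,,,@,@
,@,@,@
@,@@@@
@@,@,@
3) ,@,@,,
,,@@@@
,,,,@,
,@,@@@
@,@@@@
@@,@,@
4) ,@,@,,
,,@@,@
,,,@,@
,@,@,@
@,@@@@
@@,@,@
5) ,@,@,,
,,@@,@
,,,@@@
,@,,@,
@,@@,@
@@,@,@
6) ,@,@,,
,,@@,@
,,,@@@
,,,,@,
,@,@,@
@,,@,@
7) @@,@,,
@@@@,@
@,,@@@
,,,,@,
,@,@,@
@,,@,@
8) ,@,@,,
,,@@,@
,,,@@@
,,,,@,
,@,@,@
@,,@,@
9) ,@,,@@
,,@@@@
,,,@@@
,,,,@,
,@,@,@
@,,@,@
10) ,@,,@@
,,@@@@
,,,@@@
,,,,@,
@@,@,@
,@,@,@
11) ,@,,@@
,,@@@@
,,,@@@
,,,,@,
@@,@@@
,@,,@,
12) ,@,@@@
,,,,,@
,,,,@@
,,,,@,
@@,@@@
,@,,@,
13) ,@,@@@
,,,,,@
,,,,@@
,,,,,,
@@,,,,
,@,,,,
14) ,@,@@@
,,,,,@
,,,,@@
,,,,,,
@@,@,,
,@@@@,
15) ,@,@@@
,,,,,@
,,,,@@
,,,,,,
@@,@,@
,@@@,@
16) @,,@@@
@,,,,@
,,,,@@
,,,,,,
@@,@,@
,@@@,@
17) @,,@@@
@,,,,@
,,,,,@
,,,@@@
@@,@@@
,@@@,@
18) @,,@@@
@,,,@@
,,,@@,
,,,@,@
@@,@@@
,@@@,@
19) @,,@@@
@@,,@@
@@@@@,
,@,@,@
@@,@@@
,@@@,@
20) @,,@@@
@@,,@@
@@@@@,
,@@@,@
@,@,@@
,@,@,@
21) @,,@@@
@@,,@@
@@@@@@
,@@@@,
@,@,@,
,@,@,@

24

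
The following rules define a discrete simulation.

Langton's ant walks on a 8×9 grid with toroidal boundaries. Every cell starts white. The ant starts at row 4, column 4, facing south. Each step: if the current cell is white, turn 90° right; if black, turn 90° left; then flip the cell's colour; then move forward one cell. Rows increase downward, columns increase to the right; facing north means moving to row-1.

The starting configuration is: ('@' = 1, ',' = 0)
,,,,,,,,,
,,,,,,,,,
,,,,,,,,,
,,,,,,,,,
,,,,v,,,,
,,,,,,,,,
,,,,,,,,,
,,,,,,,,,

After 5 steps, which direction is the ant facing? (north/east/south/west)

east

0) ,,,,,,,,,
,,,,,,,,,
,,,,,,,,,
,,,,,,,,,
,,,,v,,,,
,,,,,,,,,
,,,,,,,,,
,,,,,,,,,
1) ,,,,,,,,,
,,,,,,,,,
,,,,,,,,,
,,,,,,,,,
,,,<@,,,,
,,,,,,,,,
,,,,,,,,,
,,,,,,,,,
2) ,,,,,,,,,
,,,,,,,,,
,,,,,,,,,
,,,^,,,,,
,,,@@,,,,
,,,,,,,,,
,,,,,,,,,
,,,,,,,,,
3) ,,,,,,,,,
,,,,,,,,,
,,,,,,,,,
,,,@>,,,,
,,,@@,,,,
,,,,,,,,,
,,,,,,,,,
,,,,,,,,,
4) ,,,,,,,,,
,,,,,,,,,
,,,,,,,,,
,,,@@,,,,
,,,@v,,,,
,,,,,,,,,
,,,,,,,,,
,,,,,,,,,
5) ,,,,,,,,,
,,,,,,,,,
,,,,,,,,,
,,,@@,,,,
,,,@,>,,,
,,,,,,,,,
,,,,,,,,,
,,,,,,,,,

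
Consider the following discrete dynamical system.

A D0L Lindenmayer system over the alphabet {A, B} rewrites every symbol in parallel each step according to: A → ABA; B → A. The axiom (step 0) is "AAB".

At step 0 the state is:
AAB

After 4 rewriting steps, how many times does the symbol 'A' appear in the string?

70

0) AAB
1) ABAABAA
2) ABAAABAABAAABAABA
3) ABAAABAABAABAAABAABAAABAABAABAAABAABAAABA
4) ABAAABAABAABAAABAABAAABAABAAABAABAABAAABAABAAABAABAABAAABAABAAABAABAAABAABAABAAABAABAAABAABAABAAABA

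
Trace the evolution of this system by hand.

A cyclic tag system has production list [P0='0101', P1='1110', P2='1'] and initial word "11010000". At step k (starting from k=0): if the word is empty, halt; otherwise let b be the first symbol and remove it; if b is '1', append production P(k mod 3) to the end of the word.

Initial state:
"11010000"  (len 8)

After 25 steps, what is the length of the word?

23

step 0: "11010000"  (len 8)
step 1: "10100000101"  (len 11)
step 2: "01000001011110"  (len 14)
step 3: "1000001011110"  (len 13)
step 4: "0000010111100101"  (len 16)
step 5: "000010111100101"  (len 15)
step 6: "00010111100101"  (len 14)
step 7: "0010111100101"  (len 13)
step 8: "010111100101"  (len 12)
step 9: "10111100101"  (len 11)
step 10: "01111001010101"  (len 14)
step 11: "1111001010101"  (len 13)
step 12: "1110010101011"  (len 13)
step 13: "1100101010110101"  (len 16)
step 14: "1001010101101011110"  (len 19)
step 15: "0010101011010111101"  (len 19)
step 16: "010101011010111101"  (len 18)
step 17: "10101011010111101"  (len 17)
step 18: "01010110101111011"  (len 17)
step 19: "1010110101111011"  (len 16)
step 20: "0101101011110111110"  (len 19)
step 21: "101101011110111110"  (len 18)
step 22: "011010111101111100101"  (len 21)
step 23: "11010111101111100101"  (len 20)
step 24: "10101111011111001011"  (len 20)
step 25: "01011110111110010110101"  (len 23)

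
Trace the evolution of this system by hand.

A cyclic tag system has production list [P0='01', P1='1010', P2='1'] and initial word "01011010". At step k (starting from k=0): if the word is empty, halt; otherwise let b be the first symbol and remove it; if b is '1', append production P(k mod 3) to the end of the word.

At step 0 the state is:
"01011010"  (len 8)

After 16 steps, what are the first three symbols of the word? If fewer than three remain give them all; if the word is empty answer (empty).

100

k=0  "01011010"  (len 8)
k=1  "1011010"  (len 7)
k=2  "0110101010"  (len 10)
k=3  "110101010"  (len 9)
k=4  "1010101001"  (len 10)
k=5  "0101010011010"  (len 13)
k=6  "101010011010"  (len 12)
k=7  "0101001101001"  (len 13)
k=8  "101001101001"  (len 12)
k=9  "010011010011"  (len 12)
k=10  "10011010011"  (len 11)
k=11  "00110100111010"  (len 14)
k=12  "0110100111010"  (len 13)
k=13  "110100111010"  (len 12)
k=14  "101001110101010"  (len 15)
k=15  "010011101010101"  (len 15)
k=16  "10011101010101"  (len 14)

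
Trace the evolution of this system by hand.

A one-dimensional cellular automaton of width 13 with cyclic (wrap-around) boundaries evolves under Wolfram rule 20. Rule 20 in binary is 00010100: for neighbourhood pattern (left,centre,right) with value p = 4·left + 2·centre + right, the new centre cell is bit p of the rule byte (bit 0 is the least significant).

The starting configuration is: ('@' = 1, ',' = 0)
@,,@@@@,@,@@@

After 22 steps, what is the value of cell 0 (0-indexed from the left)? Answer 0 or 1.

0

0) @,,@@@@,@,@@@
1) ,@,,,,,,@,,,,
2) ,@@,,,,,@@,,,
3) ,,,@,,,,,,@,,
4) ,,,@@,,,,,@@,
5) ,,,,,@,,,,,,@
6) @,,,,@@,,,,,@
7) ,@,,,,,@,,,,,
8) ,@@,,,,@@,,,,
9) ,,,@,,,,,@,,,
10) ,,,@@,,,,@@,,
11) ,,,,,@,,,,,@,
12) ,,,,,@@,,,,@@
13) @,,,,,,@,,,,,
14) @@,,,,,@@,,,,
15) ,,@,,,,,,@,,,
16) ,,@@,,,,,@@,,
17) ,,,,@,,,,,,@,
18) ,,,,@@,,,,,@@
19) @,,,,,@,,,,,,
20) @@,,,,@@,,,,,
21) ,,@,,,,,@,,,,
22) ,,@@,,,,@@,,,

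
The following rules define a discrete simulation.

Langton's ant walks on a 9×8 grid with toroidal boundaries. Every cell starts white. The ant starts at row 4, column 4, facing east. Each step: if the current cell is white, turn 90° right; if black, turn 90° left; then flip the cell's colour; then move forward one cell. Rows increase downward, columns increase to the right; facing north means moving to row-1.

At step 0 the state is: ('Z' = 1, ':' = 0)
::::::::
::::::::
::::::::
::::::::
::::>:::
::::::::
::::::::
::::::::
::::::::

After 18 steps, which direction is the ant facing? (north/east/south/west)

0) ::::::::
::::::::
::::::::
::::::::
::::>:::
::::::::
::::::::
::::::::
::::::::
1) ::::::::
::::::::
::::::::
::::::::
::::Z:::
::::v:::
::::::::
::::::::
::::::::
2) ::::::::
::::::::
::::::::
::::::::
::::Z:::
:::<Z:::
::::::::
::::::::
::::::::
3) ::::::::
::::::::
::::::::
::::::::
:::^Z:::
:::ZZ:::
::::::::
::::::::
::::::::
4) ::::::::
::::::::
::::::::
::::::::
:::Z>:::
:::ZZ:::
::::::::
::::::::
::::::::
5) ::::::::
::::::::
::::::::
::::^:::
:::Z::::
:::ZZ:::
::::::::
::::::::
::::::::
6) ::::::::
::::::::
::::::::
::::Z>::
:::Z::::
:::ZZ:::
::::::::
::::::::
::::::::
7) ::::::::
::::::::
::::::::
::::ZZ::
:::Z:v::
:::ZZ:::
::::::::
::::::::
::::::::
8) ::::::::
::::::::
::::::::
::::ZZ::
:::Z<Z::
:::ZZ:::
::::::::
::::::::
::::::::
9) ::::::::
::::::::
::::::::
::::^Z::
:::ZZZ::
:::ZZ:::
::::::::
::::::::
::::::::
10) ::::::::
::::::::
::::::::
:::<:Z::
:::ZZZ::
:::ZZ:::
::::::::
::::::::
::::::::
11) ::::::::
::::::::
:::^::::
:::Z:Z::
:::ZZZ::
:::ZZ:::
::::::::
::::::::
::::::::
12) ::::::::
::::::::
:::Z>:::
:::Z:Z::
:::ZZZ::
:::ZZ:::
::::::::
::::::::
::::::::
13) ::::::::
::::::::
:::ZZ:::
:::ZvZ::
:::ZZZ::
:::ZZ:::
::::::::
::::::::
::::::::
14) ::::::::
::::::::
:::ZZ:::
:::<ZZ::
:::ZZZ::
:::ZZ:::
::::::::
::::::::
::::::::
15) ::::::::
::::::::
:::ZZ:::
::::ZZ::
:::vZZ::
:::ZZ:::
::::::::
::::::::
::::::::
16) ::::::::
::::::::
:::ZZ:::
::::ZZ::
::::>Z::
:::ZZ:::
::::::::
::::::::
::::::::
17) ::::::::
::::::::
:::ZZ:::
::::^Z::
:::::Z::
:::ZZ:::
::::::::
::::::::
::::::::
18) ::::::::
::::::::
:::ZZ:::
:::<:Z::
:::::Z::
:::ZZ:::
::::::::
::::::::
::::::::

west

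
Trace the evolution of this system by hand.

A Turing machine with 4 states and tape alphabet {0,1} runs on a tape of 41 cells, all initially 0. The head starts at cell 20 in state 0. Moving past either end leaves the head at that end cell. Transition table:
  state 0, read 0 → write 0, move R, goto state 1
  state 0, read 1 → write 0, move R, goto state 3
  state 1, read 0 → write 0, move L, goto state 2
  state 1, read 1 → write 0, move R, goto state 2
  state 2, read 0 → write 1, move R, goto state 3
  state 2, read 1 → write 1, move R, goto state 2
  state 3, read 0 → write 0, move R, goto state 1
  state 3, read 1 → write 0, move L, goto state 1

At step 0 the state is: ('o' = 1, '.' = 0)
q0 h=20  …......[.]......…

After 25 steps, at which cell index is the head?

gen 0: q0 h=20  …......[.]......…
gen 1: q1 h=21  …......[.]......…
gen 2: q2 h=20  …......[.]......…
gen 3: q3 h=21  ….....o[.]......…
gen 4: q1 h=22  …....o.[.]......…
gen 5: q2 h=21  ….....o[.]......…
gen 6: q3 h=22  …....oo[.]......…
gen 7: q1 h=23  …...oo.[.]......…
gen 8: q2 h=22  …....oo[.]......…
gen 9: q3 h=23  …...ooo[.]......…
gen 10: q1 h=24  …..ooo.[.]......…
gen 11: q2 h=23  …...ooo[.]......…
gen 12: q3 h=24  …..oooo[.]......…
gen 13: q1 h=25  ….oooo.[.]......…
gen 14: q2 h=24  …..oooo[.]......…
gen 15: q3 h=25  ….ooooo[.]......…
gen 16: q1 h=26  …ooooo.[.]......…
gen 17: q2 h=25  ….ooooo[.]......…
gen 18: q3 h=26  …oooooo[.]......…
gen 19: q1 h=27  …ooooo.[.]......…
gen 20: q2 h=26  …oooooo[.]......…
gen 21: q3 h=27  …oooooo[.]......…
gen 22: q1 h=28  …ooooo.[.]......…
gen 23: q2 h=27  …oooooo[.]......…
gen 24: q3 h=28  …oooooo[.]......…
gen 25: q1 h=29  …ooooo.[.]......…

29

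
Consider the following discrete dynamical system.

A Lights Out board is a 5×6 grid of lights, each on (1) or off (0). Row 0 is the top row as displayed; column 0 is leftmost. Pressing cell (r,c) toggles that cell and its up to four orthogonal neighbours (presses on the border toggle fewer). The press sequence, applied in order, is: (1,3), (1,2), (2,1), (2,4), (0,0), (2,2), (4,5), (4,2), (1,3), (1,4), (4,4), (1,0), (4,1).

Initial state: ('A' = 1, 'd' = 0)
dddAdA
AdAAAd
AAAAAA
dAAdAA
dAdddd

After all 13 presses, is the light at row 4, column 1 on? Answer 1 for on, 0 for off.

gen 0: dddAdA
AdAAAd
AAAAAA
dAAdAA
dAdddd
gen 1: dddddA
Addddd
AAAdAA
dAAdAA
dAdddd
gen 2: ddAddA
AAAAdd
AAddAA
dAAdAA
dAdddd
gen 3: ddAddA
AdAAdd
ddAdAA
ddAdAA
dAdddd
gen 4: ddAddA
AdAAAd
ddAAdd
ddAddA
dAdddd
gen 5: AAAddA
ddAAAd
ddAAdd
ddAddA
dAdddd
gen 6: AAAddA
dddAAd
dAdddd
dddddA
dAdddd
gen 7: AAAddA
dddAAd
dAdddd
dddddd
dAddAA
gen 8: AAAddA
dddAAd
dAdddd
ddAddd
ddAAAA
gen 9: AAAAdA
ddAddd
dAdAdd
ddAddd
ddAAAA
gen 10: AAAAAA
ddAAAA
dAdAAd
ddAddd
ddAAAA
gen 11: AAAAAA
ddAAAA
dAdAAd
ddAdAd
ddAddd
gen 12: dAAAAA
AAAAAA
AAdAAd
ddAdAd
ddAddd
gen 13: dAAAAA
AAAAAA
AAdAAd
dAAdAd
AAdddd

1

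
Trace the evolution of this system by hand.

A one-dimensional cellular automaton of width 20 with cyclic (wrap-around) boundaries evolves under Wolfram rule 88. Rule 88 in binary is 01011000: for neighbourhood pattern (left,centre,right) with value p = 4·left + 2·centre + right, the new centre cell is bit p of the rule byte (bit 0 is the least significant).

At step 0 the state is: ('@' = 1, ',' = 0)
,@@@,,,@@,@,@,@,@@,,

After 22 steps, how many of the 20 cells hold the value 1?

[0] ,@@@,,,@@,@,@,@,@@,,
[1] ,@,@@,,@@,,,,,,,@@@,
[2] ,,,@@@,@@@,,,,,,@,@@
[3] @,,@,@,@,@@,,,,,,,@@
[4] @@,,,,,,,@@@,,,,,,@,
[5] @@@,,,,,,@,@@,,,,,,,
[6] @,@@,,,,,,,@@@,,,,,,
[7] ,,@@@,,,,,,@,@@,,,,,
[8] ,,@,@@,,,,,,,@@@,,,,
[9] ,,,,@@@,,,,,,@,@@,,,
[10] ,,,,@,@@,,,,,,,@@@,,
[11] ,,,,,,@@@,,,,,,@,@@,
[12] ,,,,,,@,@@,,,,,,,@@@
[13] @,,,,,,,@@@,,,,,,@,@
[14] @@,,,,,,@,@@,,,,,,,@
[15] ,@@,,,,,,,@@@,,,,,,@
[16] ,@@@,,,,,,@,@@,,,,,,
[17] ,@,@@,,,,,,,@@@,,,,,
[18] ,,,@@@,,,,,,@,@@,,,,
[19] ,,,@,@@,,,,,,,@@@,,,
[20] ,,,,,@@@,,,,,,@,@@,,
[21] ,,,,,@,@@,,,,,,,@@@,
[22] ,,,,,,,@@@,,,,,,@,@@

6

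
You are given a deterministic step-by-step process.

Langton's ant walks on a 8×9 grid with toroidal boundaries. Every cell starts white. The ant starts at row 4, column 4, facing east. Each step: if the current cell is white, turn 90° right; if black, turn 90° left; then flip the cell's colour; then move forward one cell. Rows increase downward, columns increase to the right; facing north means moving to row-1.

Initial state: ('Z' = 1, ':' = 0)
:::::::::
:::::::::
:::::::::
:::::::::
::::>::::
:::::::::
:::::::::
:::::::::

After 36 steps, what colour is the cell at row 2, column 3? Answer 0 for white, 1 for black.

0

t=0: :::::::::
:::::::::
:::::::::
:::::::::
::::>::::
:::::::::
:::::::::
:::::::::
t=1: :::::::::
:::::::::
:::::::::
:::::::::
::::Z::::
::::v::::
:::::::::
:::::::::
t=2: :::::::::
:::::::::
:::::::::
:::::::::
::::Z::::
:::<Z::::
:::::::::
:::::::::
t=3: :::::::::
:::::::::
:::::::::
:::::::::
:::^Z::::
:::ZZ::::
:::::::::
:::::::::
t=4: :::::::::
:::::::::
:::::::::
:::::::::
:::Z>::::
:::ZZ::::
:::::::::
:::::::::
t=5: :::::::::
:::::::::
:::::::::
::::^::::
:::Z:::::
:::ZZ::::
:::::::::
:::::::::
t=6: :::::::::
:::::::::
:::::::::
::::Z>:::
:::Z:::::
:::ZZ::::
:::::::::
:::::::::
t=7: :::::::::
:::::::::
:::::::::
::::ZZ:::
:::Z:v:::
:::ZZ::::
:::::::::
:::::::::
t=8: :::::::::
:::::::::
:::::::::
::::ZZ:::
:::Z<Z:::
:::ZZ::::
:::::::::
:::::::::
t=9: :::::::::
:::::::::
:::::::::
::::^Z:::
:::ZZZ:::
:::ZZ::::
:::::::::
:::::::::
t=10: :::::::::
:::::::::
:::::::::
:::<:Z:::
:::ZZZ:::
:::ZZ::::
:::::::::
:::::::::
t=11: :::::::::
:::::::::
:::^:::::
:::Z:Z:::
:::ZZZ:::
:::ZZ::::
:::::::::
:::::::::
t=12: :::::::::
:::::::::
:::Z>::::
:::Z:Z:::
:::ZZZ:::
:::ZZ::::
:::::::::
:::::::::
t=13: :::::::::
:::::::::
:::ZZ::::
:::ZvZ:::
:::ZZZ:::
:::ZZ::::
:::::::::
:::::::::
t=14: :::::::::
:::::::::
:::ZZ::::
:::<ZZ:::
:::ZZZ:::
:::ZZ::::
:::::::::
:::::::::
t=15: :::::::::
:::::::::
:::ZZ::::
::::ZZ:::
:::vZZ:::
:::ZZ::::
:::::::::
:::::::::
t=16: :::::::::
:::::::::
:::ZZ::::
::::ZZ:::
::::>Z:::
:::ZZ::::
:::::::::
:::::::::
t=17: :::::::::
:::::::::
:::ZZ::::
::::^Z:::
:::::Z:::
:::ZZ::::
:::::::::
:::::::::
t=18: :::::::::
:::::::::
:::ZZ::::
:::<:Z:::
:::::Z:::
:::ZZ::::
:::::::::
:::::::::
t=19: :::::::::
:::::::::
:::^Z::::
:::Z:Z:::
:::::Z:::
:::ZZ::::
:::::::::
:::::::::
t=20: :::::::::
:::::::::
::<:Z::::
:::Z:Z:::
:::::Z:::
:::ZZ::::
:::::::::
:::::::::
t=21: :::::::::
::^::::::
::Z:Z::::
:::Z:Z:::
:::::Z:::
:::ZZ::::
:::::::::
:::::::::
t=22: :::::::::
::Z>:::::
::Z:Z::::
:::Z:Z:::
:::::Z:::
:::ZZ::::
:::::::::
:::::::::
t=23: :::::::::
::ZZ:::::
::ZvZ::::
:::Z:Z:::
:::::Z:::
:::ZZ::::
:::::::::
:::::::::
t=24: :::::::::
::ZZ:::::
::<ZZ::::
:::Z:Z:::
:::::Z:::
:::ZZ::::
:::::::::
:::::::::
t=25: :::::::::
::ZZ:::::
:::ZZ::::
::vZ:Z:::
:::::Z:::
:::ZZ::::
:::::::::
:::::::::
t=26: :::::::::
::ZZ:::::
:::ZZ::::
:<ZZ:Z:::
:::::Z:::
:::ZZ::::
:::::::::
:::::::::
t=27: :::::::::
::ZZ:::::
:^:ZZ::::
:ZZZ:Z:::
:::::Z:::
:::ZZ::::
:::::::::
:::::::::
t=28: :::::::::
::ZZ:::::
:Z>ZZ::::
:ZZZ:Z:::
:::::Z:::
:::ZZ::::
:::::::::
:::::::::
t=29: :::::::::
::ZZ:::::
:ZZZZ::::
:ZvZ:Z:::
:::::Z:::
:::ZZ::::
:::::::::
:::::::::
t=30: :::::::::
::ZZ:::::
:ZZZZ::::
:Z:>:Z:::
:::::Z:::
:::ZZ::::
:::::::::
:::::::::
t=31: :::::::::
::ZZ:::::
:ZZ^Z::::
:Z:::Z:::
:::::Z:::
:::ZZ::::
:::::::::
:::::::::
t=32: :::::::::
::ZZ:::::
:Z<:Z::::
:Z:::Z:::
:::::Z:::
:::ZZ::::
:::::::::
:::::::::
t=33: :::::::::
::ZZ:::::
:Z::Z::::
:Zv::Z:::
:::::Z:::
:::ZZ::::
:::::::::
:::::::::
t=34: :::::::::
::ZZ:::::
:Z::Z::::
:<Z::Z:::
:::::Z:::
:::ZZ::::
:::::::::
:::::::::
t=35: :::::::::
::ZZ:::::
:Z::Z::::
::Z::Z:::
:v:::Z:::
:::ZZ::::
:::::::::
:::::::::
t=36: :::::::::
::ZZ:::::
:Z::Z::::
::Z::Z:::
<Z:::Z:::
:::ZZ::::
:::::::::
:::::::::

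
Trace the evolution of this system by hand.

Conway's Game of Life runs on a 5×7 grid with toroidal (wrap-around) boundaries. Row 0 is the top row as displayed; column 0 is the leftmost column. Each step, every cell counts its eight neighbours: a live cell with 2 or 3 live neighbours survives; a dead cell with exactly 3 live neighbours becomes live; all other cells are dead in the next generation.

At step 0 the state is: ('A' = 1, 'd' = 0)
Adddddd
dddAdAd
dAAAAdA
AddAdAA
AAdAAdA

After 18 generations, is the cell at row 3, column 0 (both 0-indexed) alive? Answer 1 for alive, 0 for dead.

k=0  Adddddd
dddAdAd
dAAAAdA
AddAdAA
AAdAAdA
k=1  AAAAdAd
AAdAdAA
dAddddd
ddddddd
dAAAAdd
k=2  dddddAd
dddAdAd
dAAdddA
dAdAddd
AdddAdd
k=3  dddddAA
ddAdAAA
AAdAAdd
dAdAddd
ddddAdd
k=4  dddAddA
dAAdddd
AAddddA
AAdAddd
ddddAAd
k=5  ddAAAAd
dAAdddA
ddddddA
dAAdAAd
AdAAAAA
k=6  ddddddd
AAAdAdA
dddAddA
dAAdddd
Adddddd
k=7  ddddddA
AAAAdAA
dddAdAA
AAAdddd
dAddddd
k=8  dddddAA
dAAAddd
dddAdAd
AAAdddA
dAAdddd
k=9  AddAddd
ddAAdAA
dddAAdA
AddAddA
ddAddAd
k=10  dAdAdAd
AdAddAA
ddddddd
AdAAddA
AAAAAdd
k=11  dddddAd
AAAdAAA
ddAAdAd
AdddAdA
dddddAd
k=12  AAddddd
AAAdddd
ddAdddd
dddAAdA
ddddAAd
k=13  AdAdddA
AdAdddd
AdAdddd
dddAAdd
AddAAAA
k=14  ddAdAdd
AdAAddd
ddAdddd
AAAdddd
AAAdddd
k=15  Adddddd
ddAdddd
Adddddd
AddAddd
Adddddd
k=16  dAddddd
dAddddd
dAddddd
AAddddA
AAddddA
k=17  dAAdddd
AAAdddd
dAAdddd
ddAdddA
ddAdddA
k=18  dddAddd
AddAddd
dddAddd
AdAAddd
AdAAddd

1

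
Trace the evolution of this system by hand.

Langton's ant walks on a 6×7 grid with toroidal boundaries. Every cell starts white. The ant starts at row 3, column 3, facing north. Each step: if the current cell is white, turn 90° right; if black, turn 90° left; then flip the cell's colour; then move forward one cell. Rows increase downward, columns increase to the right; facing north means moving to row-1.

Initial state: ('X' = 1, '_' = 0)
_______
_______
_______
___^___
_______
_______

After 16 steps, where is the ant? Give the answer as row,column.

step 0: _______
_______
_______
___^___
_______
_______
step 1: _______
_______
_______
___X>__
_______
_______
step 2: _______
_______
_______
___XX__
____v__
_______
step 3: _______
_______
_______
___XX__
___<X__
_______
step 4: _______
_______
_______
___^X__
___XX__
_______
step 5: _______
_______
_______
__<_X__
___XX__
_______
step 6: _______
_______
__^____
__X_X__
___XX__
_______
step 7: _______
_______
__X>___
__X_X__
___XX__
_______
step 8: _______
_______
__XX___
__XvX__
___XX__
_______
step 9: _______
_______
__XX___
__<XX__
___XX__
_______
step 10: _______
_______
__XX___
___XX__
__vXX__
_______
step 11: _______
_______
__XX___
___XX__
_<XXX__
_______
step 12: _______
_______
__XX___
_^_XX__
_XXXX__
_______
step 13: _______
_______
__XX___
_X>XX__
_XXXX__
_______
step 14: _______
_______
__XX___
_XXXX__
_XvXX__
_______
step 15: _______
_______
__XX___
_XXXX__
_X_>X__
_______
step 16: _______
_______
__XX___
_XX^X__
_X__X__
_______

3,3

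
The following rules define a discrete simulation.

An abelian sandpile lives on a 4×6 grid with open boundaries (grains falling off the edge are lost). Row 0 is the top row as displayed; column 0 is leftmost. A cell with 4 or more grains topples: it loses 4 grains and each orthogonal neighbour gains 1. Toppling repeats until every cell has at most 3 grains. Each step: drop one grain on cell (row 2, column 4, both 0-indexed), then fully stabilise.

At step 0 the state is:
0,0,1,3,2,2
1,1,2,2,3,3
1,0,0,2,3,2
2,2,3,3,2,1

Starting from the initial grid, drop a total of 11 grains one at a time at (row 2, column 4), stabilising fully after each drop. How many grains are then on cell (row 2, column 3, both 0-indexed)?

1

gen 0: 0,0,1,3,2,2
1,1,2,2,3,3
1,0,0,2,3,2
2,2,3,3,2,1
gen 1: 0,0,1,3,3,3
1,1,2,3,1,1
1,0,0,3,2,0
2,2,3,3,3,2
gen 2: 0,0,1,3,3,3
1,1,2,3,1,1
1,0,0,3,3,0
2,2,3,3,3,2
gen 3: 0,0,2,1,2,0
1,1,3,2,0,3
1,0,2,2,3,1
2,3,0,2,1,3
gen 4: 0,0,2,1,2,0
1,1,3,2,1,3
1,0,2,3,0,2
2,3,0,2,2,3
gen 5: 0,0,2,1,2,0
1,1,3,2,1,3
1,0,2,3,1,2
2,3,0,2,2,3
gen 6: 0,0,2,1,2,0
1,1,3,2,1,3
1,0,2,3,2,2
2,3,0,2,2,3
gen 7: 0,0,2,1,2,0
1,1,3,2,1,3
1,0,2,3,3,2
2,3,0,2,2,3
gen 8: 0,0,2,1,2,0
1,1,3,3,2,3
1,0,3,0,1,3
2,3,0,3,3,3
gen 9: 0,0,2,1,2,0
1,1,3,3,2,3
1,0,3,0,2,3
2,3,0,3,3,3
gen 10: 0,0,2,1,2,0
1,1,3,3,2,3
1,0,3,0,3,3
2,3,0,3,3,3
gen 11: 0,0,3,2,3,1
1,2,1,2,2,1
1,1,1,1,0,3
2,3,2,1,3,1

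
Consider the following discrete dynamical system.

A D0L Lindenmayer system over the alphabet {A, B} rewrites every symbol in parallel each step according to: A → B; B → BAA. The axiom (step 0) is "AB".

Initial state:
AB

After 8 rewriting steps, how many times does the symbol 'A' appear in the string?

0) AB
1) BBAA
2) BAABAABB
3) BAABBBAABBBAABAA
4) BAABBBAABAABAABBBAABAABAABBBAABB
5) BAABBBAABAABAABBBAABBBAABBBAABAABAABBBAABBBAABBBAABAABAABBBAABAA
6) BAABBBAABAABAABBBAABBBAABBBAABAABAABBBAABAABAABBBAABAABAAB…AABAABAABBBAABAABAABBBAABAABAABBBAABBBAABBBAABAABAABBBAABB  (len 128)
7) BAABBBAABAABAABBBAABBBAABBBAABAABAABBBAABAABAABBBAABAABAAB…ABAABAABBBAABAABAABBBAABAABAABBBAABBBAABBBAABAABAABBBAABAA  (len 256)
8) BAABBBAABAABAABBBAABBBAABBBAABAABAABBBAABAABAABBBAABAABAAB…AABAABAABBBAABAABAABBBAABAABAABBBAABBBAABBBAABAABAABBBAABB  (len 512)

256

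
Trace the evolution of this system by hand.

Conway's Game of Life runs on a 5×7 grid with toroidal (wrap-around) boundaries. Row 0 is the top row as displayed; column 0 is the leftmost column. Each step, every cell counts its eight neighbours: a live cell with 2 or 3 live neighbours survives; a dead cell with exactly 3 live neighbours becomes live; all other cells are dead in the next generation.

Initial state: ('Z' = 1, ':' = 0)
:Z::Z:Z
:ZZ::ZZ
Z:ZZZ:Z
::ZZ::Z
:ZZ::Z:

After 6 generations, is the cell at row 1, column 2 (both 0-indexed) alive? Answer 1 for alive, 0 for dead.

1

k=0  :Z::Z:Z
:ZZ::ZZ
Z:ZZZ:Z
::ZZ::Z
:ZZ::Z:
k=1  :::ZZ:Z
:::::::
::::Z::
::::::Z
:Z::ZZZ
k=2  Z::ZZ:Z
:::ZZZ:
:::::::
Z:::Z:Z
:::ZZ:Z
k=3  Z:Z:::Z
:::Z:ZZ
:::Z::Z
Z::ZZ:Z
:::::::
k=4  Z::::ZZ
::ZZZZ:
::ZZ:::
Z::ZZZZ
:Z:Z:Z:
k=5  ZZ:::::
:ZZ::Z:
:Z:::::
ZZ:::ZZ
:ZZZ:::
k=6  Z::Z:::
::Z::::
:::::Z:
::::::Z
:::::::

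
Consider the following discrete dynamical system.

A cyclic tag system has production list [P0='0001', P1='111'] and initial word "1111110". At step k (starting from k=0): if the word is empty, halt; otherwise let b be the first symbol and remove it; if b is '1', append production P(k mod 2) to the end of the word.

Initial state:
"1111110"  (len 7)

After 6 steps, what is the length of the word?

22

t=0: "1111110"  (len 7)
t=1: "1111100001"  (len 10)
t=2: "111100001111"  (len 12)
t=3: "111000011110001"  (len 15)
t=4: "11000011110001111"  (len 17)
t=5: "10000111100011110001"  (len 20)
t=6: "0000111100011110001111"  (len 22)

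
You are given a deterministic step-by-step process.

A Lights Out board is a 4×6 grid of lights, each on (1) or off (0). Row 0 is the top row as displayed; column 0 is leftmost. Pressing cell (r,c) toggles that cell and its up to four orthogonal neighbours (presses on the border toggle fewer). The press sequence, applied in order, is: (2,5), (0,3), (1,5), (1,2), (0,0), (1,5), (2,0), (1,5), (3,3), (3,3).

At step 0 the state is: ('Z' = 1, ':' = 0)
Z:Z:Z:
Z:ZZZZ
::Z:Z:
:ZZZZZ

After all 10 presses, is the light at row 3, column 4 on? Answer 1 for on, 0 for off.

step 0: Z:Z:Z:
Z:ZZZZ
::Z:Z:
:ZZZZZ
step 1: Z:Z:Z:
Z:ZZZ:
::Z::Z
:ZZZZ:
step 2: Z::Z::
Z:Z:Z:
::Z::Z
:ZZZZ:
step 3: Z::Z:Z
Z:Z::Z
::Z:::
:ZZZZ:
step 4: Z:ZZ:Z
ZZ:Z:Z
::::::
:ZZZZ:
step 5: :ZZZ:Z
:Z:Z:Z
::::::
:ZZZZ:
step 6: :ZZZ::
:Z:ZZ:
:::::Z
:ZZZZ:
step 7: :ZZZ::
ZZ:ZZ:
ZZ:::Z
ZZZZZ:
step 8: :ZZZ:Z
ZZ:Z:Z
ZZ::::
ZZZZZ:
step 9: :ZZZ:Z
ZZ:Z:Z
ZZ:Z::
ZZ::::
step 10: :ZZZ:Z
ZZ:Z:Z
ZZ::::
ZZZZZ:

1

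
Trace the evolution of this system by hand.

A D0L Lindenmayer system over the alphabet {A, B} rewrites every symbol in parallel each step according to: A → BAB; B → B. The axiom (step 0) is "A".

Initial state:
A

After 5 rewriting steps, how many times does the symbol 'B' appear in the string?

10

t=0: A
t=1: BAB
t=2: BBABB
t=3: BBBABBB
t=4: BBBBABBBB
t=5: BBBBBABBBBB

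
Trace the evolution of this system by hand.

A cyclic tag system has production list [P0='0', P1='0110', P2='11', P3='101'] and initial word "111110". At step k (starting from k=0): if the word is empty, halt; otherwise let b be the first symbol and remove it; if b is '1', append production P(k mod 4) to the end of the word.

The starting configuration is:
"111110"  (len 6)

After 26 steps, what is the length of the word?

14

gen 0: "111110"  (len 6)
gen 1: "111100"  (len 6)
gen 2: "111000110"  (len 9)
gen 3: "1100011011"  (len 10)
gen 4: "100011011101"  (len 12)
gen 5: "000110111010"  (len 12)
gen 6: "00110111010"  (len 11)
gen 7: "0110111010"  (len 10)
gen 8: "110111010"  (len 9)
gen 9: "101110100"  (len 9)
gen 10: "011101000110"  (len 12)
gen 11: "11101000110"  (len 11)
gen 12: "1101000110101"  (len 13)
gen 13: "1010001101010"  (len 13)
gen 14: "0100011010100110"  (len 16)
gen 15: "100011010100110"  (len 15)
gen 16: "00011010100110101"  (len 17)
gen 17: "0011010100110101"  (len 16)
gen 18: "011010100110101"  (len 15)
gen 19: "11010100110101"  (len 14)
gen 20: "1010100110101101"  (len 16)
gen 21: "0101001101011010"  (len 16)
gen 22: "101001101011010"  (len 15)
gen 23: "0100110101101011"  (len 16)
gen 24: "100110101101011"  (len 15)
gen 25: "001101011010110"  (len 15)
gen 26: "01101011010110"  (len 14)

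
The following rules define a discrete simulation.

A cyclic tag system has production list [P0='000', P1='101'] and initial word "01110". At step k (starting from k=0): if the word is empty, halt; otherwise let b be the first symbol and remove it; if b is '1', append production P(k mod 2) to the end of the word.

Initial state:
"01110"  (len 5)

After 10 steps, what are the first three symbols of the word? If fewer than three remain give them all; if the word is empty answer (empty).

0) "01110"  (len 5)
1) "1110"  (len 4)
2) "110101"  (len 6)
3) "10101000"  (len 8)
4) "0101000101"  (len 10)
5) "101000101"  (len 9)
6) "01000101101"  (len 11)
7) "1000101101"  (len 10)
8) "000101101101"  (len 12)
9) "00101101101"  (len 11)
10) "0101101101"  (len 10)

010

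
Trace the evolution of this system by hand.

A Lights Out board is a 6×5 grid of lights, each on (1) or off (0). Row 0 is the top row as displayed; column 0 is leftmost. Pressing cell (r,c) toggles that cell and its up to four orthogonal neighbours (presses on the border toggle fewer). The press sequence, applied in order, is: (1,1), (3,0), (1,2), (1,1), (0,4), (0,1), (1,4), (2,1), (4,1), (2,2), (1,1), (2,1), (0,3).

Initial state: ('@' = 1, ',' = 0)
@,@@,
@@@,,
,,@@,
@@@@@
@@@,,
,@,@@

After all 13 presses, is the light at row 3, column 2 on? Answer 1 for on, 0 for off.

0

t=0: @,@@,
@@@,,
,,@@,
@@@@@
@@@,,
,@,@@
t=1: @@@@,
,,,,,
,@@@,
@@@@@
@@@,,
,@,@@
t=2: @@@@,
,,,,,
@@@@,
,,@@@
,@@,,
,@,@@
t=3: @@,@,
,@@@,
@@,@,
,,@@@
,@@,,
,@,@@
t=4: @,,@,
@,,@,
@,,@,
,,@@@
,@@,,
,@,@@
t=5: @,,,@
@,,@@
@,,@,
,,@@@
,@@,,
,@,@@
t=6: ,@@,@
@@,@@
@,,@,
,,@@@
,@@,,
,@,@@
t=7: ,@@,,
@@,,,
@,,@@
,,@@@
,@@,,
,@,@@
t=8: ,@@,,
@,,,,
,@@@@
,@@@@
,@@,,
,@,@@
t=9: ,@@,,
@,,,,
,@@@@
,,@@@
@,,,,
,,,@@
t=10: ,@@,,
@,@,,
,,,,@
,,,@@
@,,,,
,,,@@
t=11: ,,@,,
,@,,,
,@,,@
,,,@@
@,,,,
,,,@@
t=12: ,,@,,
,,,,,
@,@,@
,@,@@
@,,,,
,,,@@
t=13: ,,,@@
,,,@,
@,@,@
,@,@@
@,,,,
,,,@@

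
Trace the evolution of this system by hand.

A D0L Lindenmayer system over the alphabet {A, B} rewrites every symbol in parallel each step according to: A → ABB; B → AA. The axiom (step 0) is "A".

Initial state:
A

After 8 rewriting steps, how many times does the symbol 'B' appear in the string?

882

gen 0: A
gen 1: ABB
gen 2: ABBAAAA
gen 3: ABBAAAAABBABBABBABB
gen 4: ABBAAAAABBABBABBABBABBAAAAABBAAAAABBAAAAABBAAAA
gen 5: ABBAAAAABBABBABBABBABBAAAAABBAAAAABBAAAAABBAAAAABBAAAAABBA…BABBAAAAABBABBABBABBABBAAAAABBABBABBABBABBAAAAABBABBABBABB  (len 123)
gen 6: ABBAAAAABBABBABBABBABBAAAAABBAAAAABBAAAAABBAAAAABBAAAAABBA…AAAAABBAAAAABBAAAAABBABBABBABBABBAAAAABBAAAAABBAAAAABBAAAA  (len 311)
gen 7: ABBAAAAABBABBABBABBABBAAAAABBAAAAABBAAAAABBAAAAABBAAAAABBA…BABBAAAAABBABBABBABBABBAAAAABBABBABBABBABBAAAAABBABBABBABB  (len 803)
gen 8: ABBAAAAABBABBABBABBABBAAAAABBAAAAABBAAAAABBAAAAABBAAAAABBA…AAAAABBAAAAABBAAAAABBABBABBABBABBAAAAABBAAAAABBAAAAABBAAAA  (len 2047)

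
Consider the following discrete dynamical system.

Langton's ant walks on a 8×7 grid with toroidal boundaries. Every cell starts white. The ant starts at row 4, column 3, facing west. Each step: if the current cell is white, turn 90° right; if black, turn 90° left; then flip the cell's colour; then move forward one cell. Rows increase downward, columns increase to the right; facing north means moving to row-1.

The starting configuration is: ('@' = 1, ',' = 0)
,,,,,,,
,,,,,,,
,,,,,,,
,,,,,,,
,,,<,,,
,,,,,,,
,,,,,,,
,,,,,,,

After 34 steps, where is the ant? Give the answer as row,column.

5,6

0) ,,,,,,,
,,,,,,,
,,,,,,,
,,,,,,,
,,,<,,,
,,,,,,,
,,,,,,,
,,,,,,,
1) ,,,,,,,
,,,,,,,
,,,,,,,
,,,^,,,
,,,@,,,
,,,,,,,
,,,,,,,
,,,,,,,
2) ,,,,,,,
,,,,,,,
,,,,,,,
,,,@>,,
,,,@,,,
,,,,,,,
,,,,,,,
,,,,,,,
3) ,,,,,,,
,,,,,,,
,,,,,,,
,,,@@,,
,,,@v,,
,,,,,,,
,,,,,,,
,,,,,,,
4) ,,,,,,,
,,,,,,,
,,,,,,,
,,,@@,,
,,,<@,,
,,,,,,,
,,,,,,,
,,,,,,,
5) ,,,,,,,
,,,,,,,
,,,,,,,
,,,@@,,
,,,,@,,
,,,v,,,
,,,,,,,
,,,,,,,
6) ,,,,,,,
,,,,,,,
,,,,,,,
,,,@@,,
,,,,@,,
,,<@,,,
,,,,,,,
,,,,,,,
7) ,,,,,,,
,,,,,,,
,,,,,,,
,,,@@,,
,,^,@,,
,,@@,,,
,,,,,,,
,,,,,,,
8) ,,,,,,,
,,,,,,,
,,,,,,,
,,,@@,,
,,@>@,,
,,@@,,,
,,,,,,,
,,,,,,,
9) ,,,,,,,
,,,,,,,
,,,,,,,
,,,@@,,
,,@@@,,
,,@v,,,
,,,,,,,
,,,,,,,
10) ,,,,,,,
,,,,,,,
,,,,,,,
,,,@@,,
,,@@@,,
,,@,>,,
,,,,,,,
,,,,,,,
11) ,,,,,,,
,,,,,,,
,,,,,,,
,,,@@,,
,,@@@,,
,,@,@,,
,,,,v,,
,,,,,,,
12) ,,,,,,,
,,,,,,,
,,,,,,,
,,,@@,,
,,@@@,,
,,@,@,,
,,,<@,,
,,,,,,,
13) ,,,,,,,
,,,,,,,
,,,,,,,
,,,@@,,
,,@@@,,
,,@^@,,
,,,@@,,
,,,,,,,
14) ,,,,,,,
,,,,,,,
,,,,,,,
,,,@@,,
,,@@@,,
,,@@>,,
,,,@@,,
,,,,,,,
15) ,,,,,,,
,,,,,,,
,,,,,,,
,,,@@,,
,,@@^,,
,,@@,,,
,,,@@,,
,,,,,,,
16) ,,,,,,,
,,,,,,,
,,,,,,,
,,,@@,,
,,@<,,,
,,@@,,,
,,,@@,,
,,,,,,,
17) ,,,,,,,
,,,,,,,
,,,,,,,
,,,@@,,
,,@,,,,
,,@v,,,
,,,@@,,
,,,,,,,
18) ,,,,,,,
,,,,,,,
,,,,,,,
,,,@@,,
,,@,,,,
,,@,>,,
,,,@@,,
,,,,,,,
19) ,,,,,,,
,,,,,,,
,,,,,,,
,,,@@,,
,,@,,,,
,,@,@,,
,,,@v,,
,,,,,,,
20) ,,,,,,,
,,,,,,,
,,,,,,,
,,,@@,,
,,@,,,,
,,@,@,,
,,,@,>,
,,,,,,,
21) ,,,,,,,
,,,,,,,
,,,,,,,
,,,@@,,
,,@,,,,
,,@,@,,
,,,@,@,
,,,,,v,
22) ,,,,,,,
,,,,,,,
,,,,,,,
,,,@@,,
,,@,,,,
,,@,@,,
,,,@,@,
,,,,<@,
23) ,,,,,,,
,,,,,,,
,,,,,,,
,,,@@,,
,,@,,,,
,,@,@,,
,,,@^@,
,,,,@@,
24) ,,,,,,,
,,,,,,,
,,,,,,,
,,,@@,,
,,@,,,,
,,@,@,,
,,,@@>,
,,,,@@,
25) ,,,,,,,
,,,,,,,
,,,,,,,
,,,@@,,
,,@,,,,
,,@,@^,
,,,@@,,
,,,,@@,
26) ,,,,,,,
,,,,,,,
,,,,,,,
,,,@@,,
,,@,,,,
,,@,@@>
,,,@@,,
,,,,@@,
27) ,,,,,,,
,,,,,,,
,,,,,,,
,,,@@,,
,,@,,,,
,,@,@@@
,,,@@,v
,,,,@@,
28) ,,,,,,,
,,,,,,,
,,,,,,,
,,,@@,,
,,@,,,,
,,@,@@@
,,,@@<@
,,,,@@,
29) ,,,,,,,
,,,,,,,
,,,,,,,
,,,@@,,
,,@,,,,
,,@,@^@
,,,@@@@
,,,,@@,
30) ,,,,,,,
,,,,,,,
,,,,,,,
,,,@@,,
,,@,,,,
,,@,<,@
,,,@@@@
,,,,@@,
31) ,,,,,,,
,,,,,,,
,,,,,,,
,,,@@,,
,,@,,,,
,,@,,,@
,,,@v@@
,,,,@@,
32) ,,,,,,,
,,,,,,,
,,,,,,,
,,,@@,,
,,@,,,,
,,@,,,@
,,,@,>@
,,,,@@,
33) ,,,,,,,
,,,,,,,
,,,,,,,
,,,@@,,
,,@,,,,
,,@,,^@
,,,@,,@
,,,,@@,
34) ,,,,,,,
,,,,,,,
,,,,,,,
,,,@@,,
,,@,,,,
,,@,,@>
,,,@,,@
,,,,@@,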